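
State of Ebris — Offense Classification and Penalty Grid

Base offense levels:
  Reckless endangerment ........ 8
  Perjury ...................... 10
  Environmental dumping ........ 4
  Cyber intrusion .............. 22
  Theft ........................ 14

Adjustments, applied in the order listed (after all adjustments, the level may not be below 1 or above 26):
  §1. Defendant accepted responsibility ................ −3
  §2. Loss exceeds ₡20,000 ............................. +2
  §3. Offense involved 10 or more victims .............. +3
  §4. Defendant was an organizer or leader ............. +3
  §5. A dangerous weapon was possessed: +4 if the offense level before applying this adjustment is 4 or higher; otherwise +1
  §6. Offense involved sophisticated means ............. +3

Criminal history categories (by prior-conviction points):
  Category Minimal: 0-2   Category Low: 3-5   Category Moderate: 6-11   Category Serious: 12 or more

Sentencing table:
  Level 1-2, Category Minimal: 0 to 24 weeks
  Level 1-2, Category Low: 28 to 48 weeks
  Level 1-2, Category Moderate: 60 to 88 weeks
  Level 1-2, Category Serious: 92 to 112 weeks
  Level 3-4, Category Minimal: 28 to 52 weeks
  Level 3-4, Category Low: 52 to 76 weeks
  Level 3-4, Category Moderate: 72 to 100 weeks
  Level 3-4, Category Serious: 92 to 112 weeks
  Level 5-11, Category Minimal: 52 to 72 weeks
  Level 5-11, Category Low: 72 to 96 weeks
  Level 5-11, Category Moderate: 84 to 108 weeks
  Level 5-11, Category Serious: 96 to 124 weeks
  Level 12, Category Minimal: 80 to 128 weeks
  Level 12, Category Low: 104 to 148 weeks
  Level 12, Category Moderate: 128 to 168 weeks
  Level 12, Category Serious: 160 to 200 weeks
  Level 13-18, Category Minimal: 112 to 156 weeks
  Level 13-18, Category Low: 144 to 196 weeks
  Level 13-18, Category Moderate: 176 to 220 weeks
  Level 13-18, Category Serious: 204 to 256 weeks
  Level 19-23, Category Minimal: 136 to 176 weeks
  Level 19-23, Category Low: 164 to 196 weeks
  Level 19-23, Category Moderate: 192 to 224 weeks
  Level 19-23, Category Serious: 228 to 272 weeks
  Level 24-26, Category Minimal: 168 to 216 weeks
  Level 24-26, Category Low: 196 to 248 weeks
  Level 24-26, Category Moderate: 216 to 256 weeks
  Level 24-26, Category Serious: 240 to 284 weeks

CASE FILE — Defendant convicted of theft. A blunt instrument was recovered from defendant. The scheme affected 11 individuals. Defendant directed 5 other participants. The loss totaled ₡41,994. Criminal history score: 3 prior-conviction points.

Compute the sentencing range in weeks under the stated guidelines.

Base offense level for theft: 14.
§2 applies: 14 + 2 = 16.
§3 applies: 16 + 3 = 19.
§4 applies: 19 + 3 = 22.
§5 applies (level before this adjustment is 22 ≥ 4, so +4): 22 + 4 = 26.
Final offense level: 26.
Criminal history: 3 prior points → Category Low (3-5).
Level 26 falls in the 24-26 band.
Grid: Level 24-26 × Category Low = 196-248 weeks.

196-248 weeks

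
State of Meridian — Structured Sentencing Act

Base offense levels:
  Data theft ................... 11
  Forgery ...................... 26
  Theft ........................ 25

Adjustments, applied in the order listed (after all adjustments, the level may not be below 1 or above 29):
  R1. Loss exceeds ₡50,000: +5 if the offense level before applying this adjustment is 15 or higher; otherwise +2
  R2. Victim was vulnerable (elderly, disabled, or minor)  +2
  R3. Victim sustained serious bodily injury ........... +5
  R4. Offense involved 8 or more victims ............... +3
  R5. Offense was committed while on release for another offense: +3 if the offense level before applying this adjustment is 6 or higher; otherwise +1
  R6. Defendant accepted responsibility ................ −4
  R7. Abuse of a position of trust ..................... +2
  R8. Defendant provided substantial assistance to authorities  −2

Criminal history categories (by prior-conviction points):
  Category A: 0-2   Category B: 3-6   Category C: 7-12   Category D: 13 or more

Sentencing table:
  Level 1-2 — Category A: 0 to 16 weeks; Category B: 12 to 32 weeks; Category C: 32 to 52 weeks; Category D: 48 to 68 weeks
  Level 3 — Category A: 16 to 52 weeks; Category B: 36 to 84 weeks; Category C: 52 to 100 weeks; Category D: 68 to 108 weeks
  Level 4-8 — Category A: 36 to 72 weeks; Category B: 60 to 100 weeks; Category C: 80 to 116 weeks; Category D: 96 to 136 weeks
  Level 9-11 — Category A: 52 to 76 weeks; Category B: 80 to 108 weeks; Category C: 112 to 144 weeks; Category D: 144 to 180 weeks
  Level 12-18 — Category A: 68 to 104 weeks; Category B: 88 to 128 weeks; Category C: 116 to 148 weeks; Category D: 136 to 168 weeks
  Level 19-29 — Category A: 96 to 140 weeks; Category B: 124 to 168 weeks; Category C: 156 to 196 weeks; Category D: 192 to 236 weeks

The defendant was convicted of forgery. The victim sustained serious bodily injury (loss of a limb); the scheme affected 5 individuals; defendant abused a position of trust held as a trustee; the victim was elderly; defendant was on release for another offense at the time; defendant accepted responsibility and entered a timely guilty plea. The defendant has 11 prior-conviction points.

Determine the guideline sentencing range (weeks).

Base offense level for forgery: 26.
R1 does not apply.
R2 applies: 26 + 2 = 28.
R3 applies: 28 + 5 = 33.
R5 applies (level before this adjustment is 33 ≥ 6, so +3): 33 + 3 = 36.
R6 applies: 36 − 4 = 32.
R7 applies: 32 + 2 = 34.
Level 34 exceeds the maximum of 29; capped at 29.
Final offense level: 29.
Criminal history: 11 prior points → Category C (7-12).
Level 29 falls in the 19-29 band.
Grid: Level 19-29 × Category C = 156-196 weeks.

156-196 weeks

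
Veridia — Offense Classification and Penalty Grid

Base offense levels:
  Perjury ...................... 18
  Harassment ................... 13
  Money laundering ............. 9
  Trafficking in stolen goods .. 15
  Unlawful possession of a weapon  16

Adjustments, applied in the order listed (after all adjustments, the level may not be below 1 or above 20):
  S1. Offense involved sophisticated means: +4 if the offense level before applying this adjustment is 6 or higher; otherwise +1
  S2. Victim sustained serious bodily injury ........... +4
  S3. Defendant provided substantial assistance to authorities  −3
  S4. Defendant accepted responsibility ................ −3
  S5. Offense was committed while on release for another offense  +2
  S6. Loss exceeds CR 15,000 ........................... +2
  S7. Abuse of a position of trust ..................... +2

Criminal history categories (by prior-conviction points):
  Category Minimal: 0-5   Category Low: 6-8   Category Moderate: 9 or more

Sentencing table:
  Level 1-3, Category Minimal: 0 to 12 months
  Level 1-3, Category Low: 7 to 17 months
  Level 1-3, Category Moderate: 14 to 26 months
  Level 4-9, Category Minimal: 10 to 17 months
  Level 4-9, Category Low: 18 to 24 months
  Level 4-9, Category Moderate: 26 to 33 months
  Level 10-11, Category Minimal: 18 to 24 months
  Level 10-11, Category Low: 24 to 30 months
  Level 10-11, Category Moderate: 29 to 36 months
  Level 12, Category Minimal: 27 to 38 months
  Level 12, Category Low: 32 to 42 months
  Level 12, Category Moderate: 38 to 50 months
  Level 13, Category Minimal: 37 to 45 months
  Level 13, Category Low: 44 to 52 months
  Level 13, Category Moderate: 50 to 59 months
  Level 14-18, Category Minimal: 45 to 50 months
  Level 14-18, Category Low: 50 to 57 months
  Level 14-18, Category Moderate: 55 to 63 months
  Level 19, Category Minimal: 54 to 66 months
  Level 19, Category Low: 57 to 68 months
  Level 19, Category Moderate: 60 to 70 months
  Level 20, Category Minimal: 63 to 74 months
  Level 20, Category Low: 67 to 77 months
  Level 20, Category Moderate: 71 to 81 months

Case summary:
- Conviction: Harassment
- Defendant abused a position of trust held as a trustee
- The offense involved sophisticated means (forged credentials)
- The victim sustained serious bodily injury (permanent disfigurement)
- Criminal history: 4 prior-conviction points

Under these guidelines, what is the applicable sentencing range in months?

63-74 months

Base offense level for harassment: 13.
S1 applies (level before this adjustment is 13 ≥ 6, so +4): 13 + 4 = 17.
S2 applies: 17 + 4 = 21.
S3 does not apply.
S4 does not apply.
S7 applies: 21 + 2 = 23.
Level 23 exceeds the maximum of 20; capped at 20.
Final offense level: 20.
Criminal history: 4 prior points → Category Minimal (0-5).
Level 20 falls in the 20 band.
Grid: Level 20 × Category Minimal = 63-74 months.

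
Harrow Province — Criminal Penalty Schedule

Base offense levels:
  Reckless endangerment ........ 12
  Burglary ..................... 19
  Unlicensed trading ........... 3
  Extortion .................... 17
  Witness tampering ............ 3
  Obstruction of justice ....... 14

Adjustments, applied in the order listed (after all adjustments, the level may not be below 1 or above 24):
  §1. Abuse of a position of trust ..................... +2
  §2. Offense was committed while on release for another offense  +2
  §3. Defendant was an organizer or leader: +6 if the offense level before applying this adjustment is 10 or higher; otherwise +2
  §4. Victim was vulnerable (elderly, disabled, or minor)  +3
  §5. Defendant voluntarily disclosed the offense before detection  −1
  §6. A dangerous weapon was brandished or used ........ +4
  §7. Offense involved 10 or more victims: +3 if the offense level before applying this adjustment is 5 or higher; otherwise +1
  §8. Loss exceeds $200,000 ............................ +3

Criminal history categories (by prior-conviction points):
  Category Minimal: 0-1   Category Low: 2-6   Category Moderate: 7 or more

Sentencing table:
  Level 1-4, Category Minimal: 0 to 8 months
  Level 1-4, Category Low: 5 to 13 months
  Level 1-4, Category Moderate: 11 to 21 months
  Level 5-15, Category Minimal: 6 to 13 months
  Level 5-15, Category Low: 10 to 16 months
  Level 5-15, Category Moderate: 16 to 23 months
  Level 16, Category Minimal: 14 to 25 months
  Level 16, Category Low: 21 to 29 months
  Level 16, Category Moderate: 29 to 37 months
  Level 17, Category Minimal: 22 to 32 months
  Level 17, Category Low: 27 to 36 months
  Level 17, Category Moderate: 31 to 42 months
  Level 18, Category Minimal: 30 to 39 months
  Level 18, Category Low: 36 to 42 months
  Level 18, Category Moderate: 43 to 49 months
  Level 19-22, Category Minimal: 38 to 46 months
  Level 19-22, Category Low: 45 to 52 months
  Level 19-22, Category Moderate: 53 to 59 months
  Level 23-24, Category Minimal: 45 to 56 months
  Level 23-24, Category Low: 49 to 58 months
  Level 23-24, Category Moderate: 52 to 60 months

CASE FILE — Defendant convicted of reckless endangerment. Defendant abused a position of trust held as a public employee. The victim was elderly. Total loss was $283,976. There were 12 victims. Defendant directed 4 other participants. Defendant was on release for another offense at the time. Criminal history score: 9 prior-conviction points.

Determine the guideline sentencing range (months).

52-60 months

Base offense level for reckless endangerment: 12.
§1 applies: 12 + 2 = 14.
§2 applies: 14 + 2 = 16.
§3 applies (level before this adjustment is 16 ≥ 10, so +6): 16 + 6 = 22.
§4 applies: 22 + 3 = 25.
§7 applies (level before this adjustment is 25 ≥ 5, so +3): 25 + 3 = 28.
§8 applies: 28 + 3 = 31.
Level 31 exceeds the maximum of 24; capped at 24.
Final offense level: 24.
Criminal history: 9 prior points → Category Moderate (7+).
Level 24 falls in the 23-24 band.
Grid: Level 23-24 × Category Moderate = 52-60 months.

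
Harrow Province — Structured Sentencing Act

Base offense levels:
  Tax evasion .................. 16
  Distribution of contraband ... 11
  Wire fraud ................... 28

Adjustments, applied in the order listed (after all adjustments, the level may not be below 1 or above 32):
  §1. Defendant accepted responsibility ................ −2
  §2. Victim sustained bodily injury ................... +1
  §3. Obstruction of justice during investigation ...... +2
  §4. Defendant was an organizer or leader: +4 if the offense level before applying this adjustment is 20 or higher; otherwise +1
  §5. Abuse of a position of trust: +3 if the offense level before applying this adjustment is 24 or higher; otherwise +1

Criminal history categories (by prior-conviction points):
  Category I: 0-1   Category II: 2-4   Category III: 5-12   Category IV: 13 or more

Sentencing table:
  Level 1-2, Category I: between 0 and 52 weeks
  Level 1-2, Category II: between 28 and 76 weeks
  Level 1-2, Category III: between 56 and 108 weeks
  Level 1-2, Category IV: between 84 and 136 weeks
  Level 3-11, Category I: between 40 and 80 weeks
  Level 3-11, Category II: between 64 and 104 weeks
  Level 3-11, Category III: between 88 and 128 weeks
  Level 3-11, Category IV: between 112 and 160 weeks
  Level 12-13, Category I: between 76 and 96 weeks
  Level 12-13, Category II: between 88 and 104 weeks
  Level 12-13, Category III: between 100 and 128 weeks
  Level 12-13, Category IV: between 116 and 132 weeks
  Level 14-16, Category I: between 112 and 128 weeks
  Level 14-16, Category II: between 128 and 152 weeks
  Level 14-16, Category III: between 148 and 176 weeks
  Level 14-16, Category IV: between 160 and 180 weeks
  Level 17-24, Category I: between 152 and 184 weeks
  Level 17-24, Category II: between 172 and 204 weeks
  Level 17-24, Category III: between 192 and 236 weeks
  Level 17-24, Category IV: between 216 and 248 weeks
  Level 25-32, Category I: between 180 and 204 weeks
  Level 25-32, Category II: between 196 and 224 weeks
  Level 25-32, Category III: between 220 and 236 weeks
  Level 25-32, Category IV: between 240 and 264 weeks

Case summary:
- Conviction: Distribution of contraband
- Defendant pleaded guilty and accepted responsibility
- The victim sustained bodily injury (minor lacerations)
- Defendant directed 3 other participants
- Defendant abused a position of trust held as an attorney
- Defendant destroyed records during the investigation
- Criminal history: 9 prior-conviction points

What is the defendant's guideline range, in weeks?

Base offense level for distribution of contraband: 11.
§1 applies: 11 − 2 = 9.
§2 applies: 9 + 1 = 10.
§3 applies: 10 + 2 = 12.
§4 applies (level before this adjustment is 12 < 20, so +1): 12 + 1 = 13.
§5 applies (level before this adjustment is 13 < 24, so +1): 13 + 1 = 14.
Final offense level: 14.
Criminal history: 9 prior points → Category III (5-12).
Level 14 falls in the 14-16 band.
Grid: Level 14-16 × Category III = 148-176 weeks.

148-176 weeks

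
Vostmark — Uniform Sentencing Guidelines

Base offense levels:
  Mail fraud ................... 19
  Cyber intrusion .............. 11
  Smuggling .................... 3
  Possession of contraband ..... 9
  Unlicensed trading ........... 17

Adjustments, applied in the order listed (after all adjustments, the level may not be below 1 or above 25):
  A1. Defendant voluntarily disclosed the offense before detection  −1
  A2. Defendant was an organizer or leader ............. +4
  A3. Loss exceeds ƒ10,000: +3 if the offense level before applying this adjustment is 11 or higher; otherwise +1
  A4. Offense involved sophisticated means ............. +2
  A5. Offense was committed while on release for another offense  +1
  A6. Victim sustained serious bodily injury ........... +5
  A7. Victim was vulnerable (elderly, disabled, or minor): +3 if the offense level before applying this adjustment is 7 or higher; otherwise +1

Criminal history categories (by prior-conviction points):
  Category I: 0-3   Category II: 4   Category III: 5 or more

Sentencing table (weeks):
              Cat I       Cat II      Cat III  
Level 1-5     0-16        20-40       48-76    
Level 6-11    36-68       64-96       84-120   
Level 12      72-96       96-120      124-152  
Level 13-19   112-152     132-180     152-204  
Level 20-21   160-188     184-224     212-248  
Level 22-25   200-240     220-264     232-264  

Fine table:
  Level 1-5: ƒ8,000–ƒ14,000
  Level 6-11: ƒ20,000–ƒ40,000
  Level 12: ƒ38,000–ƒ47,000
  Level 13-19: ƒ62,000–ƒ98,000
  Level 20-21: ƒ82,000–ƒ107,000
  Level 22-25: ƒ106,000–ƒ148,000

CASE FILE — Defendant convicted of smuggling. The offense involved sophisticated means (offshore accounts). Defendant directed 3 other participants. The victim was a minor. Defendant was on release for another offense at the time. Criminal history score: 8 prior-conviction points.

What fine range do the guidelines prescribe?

ƒ62,000–ƒ98,000

Base offense level for smuggling: 3.
A2 applies: 3 + 4 = 7.
A4 applies: 7 + 2 = 9.
A5 applies: 9 + 1 = 10.
A6 does not apply.
A7 applies (level before this adjustment is 10 ≥ 7, so +3): 10 + 3 = 13.
Final offense level: 13.
Level 13 falls in the 13-19 band.
Fine table: Level 13-19 → ƒ62,000–ƒ98,000.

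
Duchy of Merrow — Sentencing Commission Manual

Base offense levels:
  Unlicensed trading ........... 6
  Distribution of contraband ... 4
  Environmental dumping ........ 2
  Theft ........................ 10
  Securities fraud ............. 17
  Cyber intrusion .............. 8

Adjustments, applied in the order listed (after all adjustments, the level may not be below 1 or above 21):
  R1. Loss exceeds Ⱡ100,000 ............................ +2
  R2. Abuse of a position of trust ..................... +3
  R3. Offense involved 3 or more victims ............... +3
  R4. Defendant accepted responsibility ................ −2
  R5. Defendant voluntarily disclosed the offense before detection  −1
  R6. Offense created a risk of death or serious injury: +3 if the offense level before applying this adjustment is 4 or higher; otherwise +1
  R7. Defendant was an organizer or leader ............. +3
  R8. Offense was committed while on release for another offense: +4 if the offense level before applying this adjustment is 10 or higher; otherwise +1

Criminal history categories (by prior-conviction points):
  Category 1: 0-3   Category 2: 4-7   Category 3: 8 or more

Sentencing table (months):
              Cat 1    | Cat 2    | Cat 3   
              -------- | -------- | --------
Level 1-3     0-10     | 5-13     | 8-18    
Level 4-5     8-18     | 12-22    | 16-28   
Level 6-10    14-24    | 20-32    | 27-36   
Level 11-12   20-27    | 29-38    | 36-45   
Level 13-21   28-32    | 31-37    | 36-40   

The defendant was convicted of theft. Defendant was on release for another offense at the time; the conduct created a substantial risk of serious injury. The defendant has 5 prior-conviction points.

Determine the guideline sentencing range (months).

Base offense level for theft: 10.
R4 does not apply.
R5 does not apply.
R6 applies (level before this adjustment is 10 ≥ 4, so +3): 10 + 3 = 13.
R8 applies (level before this adjustment is 13 ≥ 10, so +4): 13 + 4 = 17.
Final offense level: 17.
Criminal history: 5 prior points → Category 2 (4-7).
Level 17 falls in the 13-21 band.
Grid: Level 13-21 × Category 2 = 31-37 months.

31-37 months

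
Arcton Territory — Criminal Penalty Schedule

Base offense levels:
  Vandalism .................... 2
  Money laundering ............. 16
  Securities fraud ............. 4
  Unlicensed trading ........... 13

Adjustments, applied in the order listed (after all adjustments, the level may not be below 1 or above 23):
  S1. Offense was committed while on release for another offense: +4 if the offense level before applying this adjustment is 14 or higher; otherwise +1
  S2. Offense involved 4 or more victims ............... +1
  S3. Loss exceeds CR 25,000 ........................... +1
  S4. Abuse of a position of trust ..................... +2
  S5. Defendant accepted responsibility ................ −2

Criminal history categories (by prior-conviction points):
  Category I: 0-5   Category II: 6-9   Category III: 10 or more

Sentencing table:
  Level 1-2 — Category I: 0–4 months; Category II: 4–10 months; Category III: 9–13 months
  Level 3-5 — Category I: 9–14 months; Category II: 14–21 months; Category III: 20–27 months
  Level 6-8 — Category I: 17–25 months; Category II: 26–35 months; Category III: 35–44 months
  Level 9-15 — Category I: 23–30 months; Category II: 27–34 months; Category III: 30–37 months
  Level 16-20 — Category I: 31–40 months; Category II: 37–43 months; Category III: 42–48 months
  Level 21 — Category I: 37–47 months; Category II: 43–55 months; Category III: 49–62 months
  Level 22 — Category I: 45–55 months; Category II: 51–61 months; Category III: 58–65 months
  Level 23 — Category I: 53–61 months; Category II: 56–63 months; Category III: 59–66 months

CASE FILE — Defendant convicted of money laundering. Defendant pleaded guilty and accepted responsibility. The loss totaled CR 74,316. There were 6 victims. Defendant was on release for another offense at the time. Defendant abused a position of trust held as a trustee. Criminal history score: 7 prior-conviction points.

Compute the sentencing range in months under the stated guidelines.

Base offense level for money laundering: 16.
S1 applies (level before this adjustment is 16 ≥ 14, so +4): 16 + 4 = 20.
S2 applies: 20 + 1 = 21.
S3 applies: 21 + 1 = 22.
S4 applies: 22 + 2 = 24.
S5 applies: 24 − 2 = 22.
Final offense level: 22.
Criminal history: 7 prior points → Category II (6-9).
Level 22 falls in the 22 band.
Grid: Level 22 × Category II = 51-61 months.

51-61 months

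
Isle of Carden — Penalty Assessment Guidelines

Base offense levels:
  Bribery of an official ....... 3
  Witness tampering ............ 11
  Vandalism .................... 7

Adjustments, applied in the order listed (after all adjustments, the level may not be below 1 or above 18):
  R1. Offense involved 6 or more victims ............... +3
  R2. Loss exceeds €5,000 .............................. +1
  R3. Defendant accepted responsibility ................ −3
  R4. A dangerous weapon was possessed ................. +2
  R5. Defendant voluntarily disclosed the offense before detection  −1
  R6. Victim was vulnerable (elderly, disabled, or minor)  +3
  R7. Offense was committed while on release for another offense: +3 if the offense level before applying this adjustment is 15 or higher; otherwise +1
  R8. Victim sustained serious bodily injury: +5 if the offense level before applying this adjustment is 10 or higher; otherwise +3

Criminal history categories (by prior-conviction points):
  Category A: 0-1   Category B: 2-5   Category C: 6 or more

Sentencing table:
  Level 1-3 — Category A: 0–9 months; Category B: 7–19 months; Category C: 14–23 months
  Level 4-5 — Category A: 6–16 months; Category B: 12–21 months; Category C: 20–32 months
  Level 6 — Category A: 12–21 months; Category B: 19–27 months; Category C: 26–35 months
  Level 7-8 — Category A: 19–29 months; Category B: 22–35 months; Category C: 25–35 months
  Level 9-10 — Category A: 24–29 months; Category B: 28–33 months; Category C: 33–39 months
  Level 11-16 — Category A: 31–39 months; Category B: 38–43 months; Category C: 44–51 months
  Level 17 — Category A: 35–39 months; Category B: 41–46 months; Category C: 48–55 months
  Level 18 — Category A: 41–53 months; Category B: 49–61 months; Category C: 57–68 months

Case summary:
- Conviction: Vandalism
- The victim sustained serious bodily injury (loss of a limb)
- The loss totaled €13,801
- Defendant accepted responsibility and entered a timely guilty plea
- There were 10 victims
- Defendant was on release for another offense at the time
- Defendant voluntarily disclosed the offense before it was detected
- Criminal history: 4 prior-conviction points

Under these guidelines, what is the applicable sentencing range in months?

Base offense level for vandalism: 7.
R1 applies: 7 + 3 = 10.
R2 applies: 10 + 1 = 11.
R3 applies: 11 − 3 = 8.
R4 does not apply.
R5 applies: 8 − 1 = 7.
R6 does not apply.
R7 applies (level before this adjustment is 7 < 15, so +1): 7 + 1 = 8.
R8 applies (level before this adjustment is 8 < 10, so +3): 8 + 3 = 11.
Final offense level: 11.
Criminal history: 4 prior points → Category B (2-5).
Level 11 falls in the 11-16 band.
Grid: Level 11-16 × Category B = 38-43 months.

38-43 months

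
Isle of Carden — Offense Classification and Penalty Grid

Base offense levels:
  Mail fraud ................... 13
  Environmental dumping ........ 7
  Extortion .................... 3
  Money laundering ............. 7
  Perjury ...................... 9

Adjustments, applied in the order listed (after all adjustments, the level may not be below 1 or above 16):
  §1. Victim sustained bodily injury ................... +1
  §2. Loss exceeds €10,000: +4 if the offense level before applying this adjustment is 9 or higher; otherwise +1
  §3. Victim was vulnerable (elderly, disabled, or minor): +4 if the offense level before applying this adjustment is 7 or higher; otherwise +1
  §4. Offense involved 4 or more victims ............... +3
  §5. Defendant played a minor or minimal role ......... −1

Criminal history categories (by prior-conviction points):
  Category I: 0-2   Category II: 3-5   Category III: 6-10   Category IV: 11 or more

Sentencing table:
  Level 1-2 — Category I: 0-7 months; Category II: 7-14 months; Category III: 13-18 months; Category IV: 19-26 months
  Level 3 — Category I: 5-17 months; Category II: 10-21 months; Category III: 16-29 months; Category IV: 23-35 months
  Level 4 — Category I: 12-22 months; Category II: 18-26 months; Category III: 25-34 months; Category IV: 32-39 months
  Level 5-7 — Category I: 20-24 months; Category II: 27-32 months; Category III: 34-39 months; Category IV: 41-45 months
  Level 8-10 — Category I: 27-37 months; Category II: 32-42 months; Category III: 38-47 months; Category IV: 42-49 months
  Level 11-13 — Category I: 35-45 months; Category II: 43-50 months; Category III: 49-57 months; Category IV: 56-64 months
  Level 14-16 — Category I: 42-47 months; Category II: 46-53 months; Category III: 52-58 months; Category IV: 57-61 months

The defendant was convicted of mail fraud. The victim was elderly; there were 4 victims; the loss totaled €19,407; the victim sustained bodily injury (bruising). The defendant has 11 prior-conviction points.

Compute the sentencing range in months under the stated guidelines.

Base offense level for mail fraud: 13.
§1 applies: 13 + 1 = 14.
§2 applies (level before this adjustment is 14 ≥ 9, so +4): 14 + 4 = 18.
§3 applies (level before this adjustment is 18 ≥ 7, so +4): 18 + 4 = 22.
§4 applies: 22 + 3 = 25.
Level 25 exceeds the maximum of 16; capped at 16.
Final offense level: 16.
Criminal history: 11 prior points → Category IV (11+).
Level 16 falls in the 14-16 band.
Grid: Level 14-16 × Category IV = 57-61 months.

57-61 months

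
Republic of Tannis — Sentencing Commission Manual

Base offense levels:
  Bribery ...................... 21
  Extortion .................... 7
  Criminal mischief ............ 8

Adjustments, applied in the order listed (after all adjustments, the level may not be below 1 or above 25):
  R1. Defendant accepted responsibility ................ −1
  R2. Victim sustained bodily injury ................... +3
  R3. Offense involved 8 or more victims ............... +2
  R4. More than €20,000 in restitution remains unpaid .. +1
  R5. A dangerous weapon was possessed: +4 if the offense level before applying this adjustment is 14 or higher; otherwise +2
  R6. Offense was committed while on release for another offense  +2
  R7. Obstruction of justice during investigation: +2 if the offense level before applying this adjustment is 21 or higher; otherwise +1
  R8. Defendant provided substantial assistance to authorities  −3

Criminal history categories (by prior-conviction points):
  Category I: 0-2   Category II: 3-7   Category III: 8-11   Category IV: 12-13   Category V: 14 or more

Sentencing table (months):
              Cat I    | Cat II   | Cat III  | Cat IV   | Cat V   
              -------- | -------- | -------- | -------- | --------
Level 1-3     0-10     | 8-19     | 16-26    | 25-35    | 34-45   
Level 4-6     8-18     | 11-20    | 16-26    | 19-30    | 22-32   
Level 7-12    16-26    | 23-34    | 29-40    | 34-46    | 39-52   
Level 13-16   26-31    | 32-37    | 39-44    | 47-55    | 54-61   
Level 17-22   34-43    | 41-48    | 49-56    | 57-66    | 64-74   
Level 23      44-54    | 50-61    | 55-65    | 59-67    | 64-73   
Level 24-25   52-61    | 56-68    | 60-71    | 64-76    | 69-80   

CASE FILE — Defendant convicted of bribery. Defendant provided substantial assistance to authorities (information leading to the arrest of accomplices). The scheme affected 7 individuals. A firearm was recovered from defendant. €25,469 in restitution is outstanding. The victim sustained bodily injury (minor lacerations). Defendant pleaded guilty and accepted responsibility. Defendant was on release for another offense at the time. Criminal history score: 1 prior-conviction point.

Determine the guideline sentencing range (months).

Base offense level for bribery: 21.
R1 applies: 21 − 1 = 20.
R2 applies: 20 + 3 = 23.
R3 does not apply.
R4 applies: 23 + 1 = 24.
R5 applies (level before this adjustment is 24 ≥ 14, so +4): 24 + 4 = 28.
R6 applies: 28 + 2 = 30.
R8 applies: 30 − 3 = 27.
Level 27 exceeds the maximum of 25; capped at 25.
Final offense level: 25.
Criminal history: 1 prior point → Category I (0-2).
Level 25 falls in the 24-25 band.
Grid: Level 24-25 × Category I = 52-61 months.

52-61 months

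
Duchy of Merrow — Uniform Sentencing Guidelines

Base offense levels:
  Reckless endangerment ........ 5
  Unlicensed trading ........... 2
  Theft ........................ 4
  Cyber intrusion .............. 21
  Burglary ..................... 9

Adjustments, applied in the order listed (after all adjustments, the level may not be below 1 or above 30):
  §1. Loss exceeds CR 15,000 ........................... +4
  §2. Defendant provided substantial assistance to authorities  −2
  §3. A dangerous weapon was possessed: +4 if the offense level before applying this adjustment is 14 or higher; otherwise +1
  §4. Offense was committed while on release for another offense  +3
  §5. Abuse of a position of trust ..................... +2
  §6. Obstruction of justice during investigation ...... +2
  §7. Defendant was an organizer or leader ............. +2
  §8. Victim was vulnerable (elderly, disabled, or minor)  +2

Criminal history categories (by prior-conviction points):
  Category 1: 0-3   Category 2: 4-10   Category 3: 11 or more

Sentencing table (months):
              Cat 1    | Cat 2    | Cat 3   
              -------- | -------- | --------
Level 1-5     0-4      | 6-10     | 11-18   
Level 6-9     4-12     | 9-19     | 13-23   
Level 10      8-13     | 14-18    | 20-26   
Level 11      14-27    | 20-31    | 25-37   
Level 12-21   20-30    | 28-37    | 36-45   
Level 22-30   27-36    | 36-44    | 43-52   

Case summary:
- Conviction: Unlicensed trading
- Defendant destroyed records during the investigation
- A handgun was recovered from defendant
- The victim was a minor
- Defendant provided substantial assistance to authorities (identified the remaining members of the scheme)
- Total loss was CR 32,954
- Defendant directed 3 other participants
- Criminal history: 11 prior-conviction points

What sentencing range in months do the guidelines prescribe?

Base offense level for unlicensed trading: 2.
§1 applies: 2 + 4 = 6.
§2 applies: 6 − 2 = 4.
§3 applies (level before this adjustment is 4 < 14, so +1): 4 + 1 = 5.
§5 does not apply.
§6 applies: 5 + 2 = 7.
§7 applies: 7 + 2 = 9.
§8 applies: 9 + 2 = 11.
Final offense level: 11.
Criminal history: 11 prior points → Category 3 (11+).
Level 11 falls in the 11 band.
Grid: Level 11 × Category 3 = 25-37 months.

25-37 months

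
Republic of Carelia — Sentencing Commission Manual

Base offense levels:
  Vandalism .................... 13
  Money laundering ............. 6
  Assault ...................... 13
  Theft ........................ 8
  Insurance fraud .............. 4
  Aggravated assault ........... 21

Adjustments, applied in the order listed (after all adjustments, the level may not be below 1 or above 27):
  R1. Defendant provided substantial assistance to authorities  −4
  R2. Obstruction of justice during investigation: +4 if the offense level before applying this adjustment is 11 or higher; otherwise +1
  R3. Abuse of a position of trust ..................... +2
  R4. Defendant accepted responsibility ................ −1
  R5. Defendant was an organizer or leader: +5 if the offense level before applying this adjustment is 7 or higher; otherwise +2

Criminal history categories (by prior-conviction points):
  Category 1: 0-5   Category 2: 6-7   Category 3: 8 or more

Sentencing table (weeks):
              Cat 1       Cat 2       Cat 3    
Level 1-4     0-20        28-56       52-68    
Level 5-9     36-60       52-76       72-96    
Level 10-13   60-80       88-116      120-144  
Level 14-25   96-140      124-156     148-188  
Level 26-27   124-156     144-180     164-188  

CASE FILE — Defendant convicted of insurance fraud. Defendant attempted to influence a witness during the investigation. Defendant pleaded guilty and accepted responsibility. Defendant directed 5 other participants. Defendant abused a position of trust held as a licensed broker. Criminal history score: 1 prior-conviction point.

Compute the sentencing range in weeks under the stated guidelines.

36-60 weeks

Base offense level for insurance fraud: 4.
R1 does not apply.
R2 applies (level before this adjustment is 4 < 11, so +1): 4 + 1 = 5.
R3 applies: 5 + 2 = 7.
R4 applies: 7 − 1 = 6.
R5 applies (level before this adjustment is 6 < 7, so +2): 6 + 2 = 8.
Final offense level: 8.
Criminal history: 1 prior point → Category 1 (0-5).
Level 8 falls in the 5-9 band.
Grid: Level 5-9 × Category 1 = 36-60 weeks.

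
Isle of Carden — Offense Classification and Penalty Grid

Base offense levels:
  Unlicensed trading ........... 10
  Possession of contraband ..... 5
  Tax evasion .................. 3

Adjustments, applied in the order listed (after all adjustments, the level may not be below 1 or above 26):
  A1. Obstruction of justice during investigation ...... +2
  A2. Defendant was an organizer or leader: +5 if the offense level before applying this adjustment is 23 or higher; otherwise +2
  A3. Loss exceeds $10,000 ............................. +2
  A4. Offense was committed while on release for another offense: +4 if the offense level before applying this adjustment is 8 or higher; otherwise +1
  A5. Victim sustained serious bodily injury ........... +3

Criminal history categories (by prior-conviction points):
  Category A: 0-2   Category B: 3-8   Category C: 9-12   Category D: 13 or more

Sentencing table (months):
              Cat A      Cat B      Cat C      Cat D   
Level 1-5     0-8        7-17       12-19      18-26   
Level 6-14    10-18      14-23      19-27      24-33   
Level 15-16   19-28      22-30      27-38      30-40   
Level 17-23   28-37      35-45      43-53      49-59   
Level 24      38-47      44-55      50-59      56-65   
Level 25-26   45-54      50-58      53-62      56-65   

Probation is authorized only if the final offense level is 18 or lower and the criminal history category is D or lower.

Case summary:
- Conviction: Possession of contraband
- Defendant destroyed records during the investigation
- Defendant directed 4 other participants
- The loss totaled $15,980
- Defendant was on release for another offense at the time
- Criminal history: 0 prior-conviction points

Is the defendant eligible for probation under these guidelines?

Base offense level for possession of contraband: 5.
A1 applies: 5 + 2 = 7.
A2 applies (level before this adjustment is 7 < 23, so +2): 7 + 2 = 9.
A3 applies: 9 + 2 = 11.
A4 applies (level before this adjustment is 11 ≥ 8, so +4): 11 + 4 = 15.
A5 does not apply.
Final offense level: 15.
Criminal history: 0 prior points → Category A (0-2).
Level 15 falls in the 15-16 band.
Grid: Level 15-16 × Category A = 19-28 months.
Probation check: level 15 ≤ 18 and category A ≤ D → eligible.

Yes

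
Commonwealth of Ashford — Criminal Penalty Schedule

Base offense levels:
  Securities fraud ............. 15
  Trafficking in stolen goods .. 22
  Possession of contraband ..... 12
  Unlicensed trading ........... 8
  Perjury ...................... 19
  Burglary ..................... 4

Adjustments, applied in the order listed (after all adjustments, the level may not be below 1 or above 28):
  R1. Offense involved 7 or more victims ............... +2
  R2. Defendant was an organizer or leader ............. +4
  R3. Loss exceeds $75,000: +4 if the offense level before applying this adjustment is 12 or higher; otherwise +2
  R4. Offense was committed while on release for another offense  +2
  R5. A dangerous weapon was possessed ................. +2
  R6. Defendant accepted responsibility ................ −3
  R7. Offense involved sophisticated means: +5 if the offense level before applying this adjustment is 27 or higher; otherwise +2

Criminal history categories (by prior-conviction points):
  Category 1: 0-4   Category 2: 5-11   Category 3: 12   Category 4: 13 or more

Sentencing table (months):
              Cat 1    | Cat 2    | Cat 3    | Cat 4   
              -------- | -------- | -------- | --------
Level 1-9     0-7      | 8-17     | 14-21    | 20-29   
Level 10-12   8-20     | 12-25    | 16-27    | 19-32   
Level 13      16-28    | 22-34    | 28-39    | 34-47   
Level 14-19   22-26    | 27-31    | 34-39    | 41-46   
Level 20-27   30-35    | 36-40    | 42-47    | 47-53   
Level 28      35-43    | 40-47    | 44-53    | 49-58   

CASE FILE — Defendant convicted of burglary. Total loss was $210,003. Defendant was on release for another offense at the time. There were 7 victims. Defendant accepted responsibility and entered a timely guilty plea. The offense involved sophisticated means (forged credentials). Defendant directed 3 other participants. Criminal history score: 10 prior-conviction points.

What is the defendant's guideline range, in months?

22-34 months

Base offense level for burglary: 4.
R1 applies: 4 + 2 = 6.
R2 applies: 6 + 4 = 10.
R3 applies (level before this adjustment is 10 < 12, so +2): 10 + 2 = 12.
R4 applies: 12 + 2 = 14.
R6 applies: 14 − 3 = 11.
R7 applies (level before this adjustment is 11 < 27, so +2): 11 + 2 = 13.
Final offense level: 13.
Criminal history: 10 prior points → Category 2 (5-11).
Level 13 falls in the 13 band.
Grid: Level 13 × Category 2 = 22-34 months.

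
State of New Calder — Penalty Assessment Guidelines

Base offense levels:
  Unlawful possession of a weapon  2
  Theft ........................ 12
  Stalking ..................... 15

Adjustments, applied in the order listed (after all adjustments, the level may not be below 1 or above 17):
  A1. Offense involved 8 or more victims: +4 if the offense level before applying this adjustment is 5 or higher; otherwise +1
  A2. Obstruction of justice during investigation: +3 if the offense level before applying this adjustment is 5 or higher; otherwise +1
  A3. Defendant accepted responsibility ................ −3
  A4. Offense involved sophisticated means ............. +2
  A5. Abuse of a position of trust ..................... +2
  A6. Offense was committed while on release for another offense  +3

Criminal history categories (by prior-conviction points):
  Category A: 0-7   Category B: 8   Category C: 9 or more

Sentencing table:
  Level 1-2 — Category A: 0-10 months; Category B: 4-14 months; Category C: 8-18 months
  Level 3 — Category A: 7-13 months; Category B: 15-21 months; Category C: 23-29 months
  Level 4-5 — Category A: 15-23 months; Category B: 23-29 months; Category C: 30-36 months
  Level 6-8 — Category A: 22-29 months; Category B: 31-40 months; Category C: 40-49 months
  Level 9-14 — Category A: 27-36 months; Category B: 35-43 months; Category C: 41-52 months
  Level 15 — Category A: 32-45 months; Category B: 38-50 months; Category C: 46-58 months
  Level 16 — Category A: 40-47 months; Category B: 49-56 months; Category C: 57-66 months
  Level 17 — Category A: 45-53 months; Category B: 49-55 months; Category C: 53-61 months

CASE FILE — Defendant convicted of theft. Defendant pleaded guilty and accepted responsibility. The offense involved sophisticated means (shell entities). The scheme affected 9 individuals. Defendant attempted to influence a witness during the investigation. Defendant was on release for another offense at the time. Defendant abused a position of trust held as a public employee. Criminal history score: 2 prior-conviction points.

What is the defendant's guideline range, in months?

Base offense level for theft: 12.
A1 applies (level before this adjustment is 12 ≥ 5, so +4): 12 + 4 = 16.
A2 applies (level before this adjustment is 16 ≥ 5, so +3): 16 + 3 = 19.
A3 applies: 19 − 3 = 16.
A4 applies: 16 + 2 = 18.
A5 applies: 18 + 2 = 20.
A6 applies: 20 + 3 = 23.
Level 23 exceeds the maximum of 17; capped at 17.
Final offense level: 17.
Criminal history: 2 prior points → Category A (0-7).
Level 17 falls in the 17 band.
Grid: Level 17 × Category A = 45-53 months.

45-53 months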